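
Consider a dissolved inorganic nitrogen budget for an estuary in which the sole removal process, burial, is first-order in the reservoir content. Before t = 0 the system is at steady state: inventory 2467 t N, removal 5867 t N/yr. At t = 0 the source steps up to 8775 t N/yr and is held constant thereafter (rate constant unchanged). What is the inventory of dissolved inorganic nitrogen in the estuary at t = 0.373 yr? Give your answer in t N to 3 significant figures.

3190 t N

τ = M₀/F₀ = 2467/5867 = 0.4205 yr; rate constant k = 1/τ.
New steady state M_∞ = F₁/k = F₁·τ = 8775 × 0.4205 = 3689.8 t N.
M(t) = M_∞ + (M₀ − M_∞)·e^(−t/τ); t/τ = 0.373/0.4205 = 0.8871, so e^(−t/τ) = 0.4119.
M(t) = 3689.8 − 1223 × 0.4119 = 3186.2 t N.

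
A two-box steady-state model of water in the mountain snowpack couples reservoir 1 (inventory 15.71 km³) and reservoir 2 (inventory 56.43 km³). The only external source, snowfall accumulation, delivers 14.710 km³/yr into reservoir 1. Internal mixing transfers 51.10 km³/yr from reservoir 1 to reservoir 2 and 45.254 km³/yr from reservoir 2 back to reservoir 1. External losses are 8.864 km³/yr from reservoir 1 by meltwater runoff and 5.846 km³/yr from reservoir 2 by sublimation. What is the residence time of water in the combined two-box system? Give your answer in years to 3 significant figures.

Residence time in the combined system uses the total inventory and the total *external* removal — internal exchanges between the two boxes cancel.
M_total = 15.71 + 56.43 = 72.140 km³.
ΣF_external_out = 8.864 + 5.846 = 14.710 km³/yr.
τ = M_total / ΣF_ext = 72.140 / 14.710 = 4.904 yr.

4.90 yr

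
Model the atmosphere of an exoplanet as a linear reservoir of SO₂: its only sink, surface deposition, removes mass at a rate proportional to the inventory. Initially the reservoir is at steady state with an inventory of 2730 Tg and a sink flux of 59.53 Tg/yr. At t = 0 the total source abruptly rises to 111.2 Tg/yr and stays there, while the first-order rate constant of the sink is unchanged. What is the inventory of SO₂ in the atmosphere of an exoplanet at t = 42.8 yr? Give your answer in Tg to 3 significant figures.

4170 Tg

The sink rate constant is k = F₀/M₀ = 59.53/2730 = 0.02181 yr⁻¹.
Solving dM/dt = F₁ − kM with M(0) = M₀ gives M(t) = F₁/k + (M₀ − F₁/k)·e^(−kt).
F₁/k = 111.2/0.02181 = 5099.5 Tg; kt = 0.02181 × 42.8 = 0.9333, e^(−kt) = 0.3933.
M(42.8) = 5099.5 + (2730 − 5099.5) × 0.3933 = 5099.5 − 931.8 = 4167.7 Tg.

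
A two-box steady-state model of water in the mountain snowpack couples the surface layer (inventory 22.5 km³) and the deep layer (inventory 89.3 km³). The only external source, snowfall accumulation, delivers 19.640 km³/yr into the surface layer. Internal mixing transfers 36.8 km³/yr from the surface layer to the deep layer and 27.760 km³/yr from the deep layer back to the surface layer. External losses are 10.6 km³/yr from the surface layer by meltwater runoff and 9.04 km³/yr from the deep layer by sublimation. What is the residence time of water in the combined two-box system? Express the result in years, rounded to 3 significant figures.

Treat the two boxes together as one reservoir: the mixing fluxes between them are internal recycling, so τ = ΣM / Σ(external losses).
M_total = 22.5 + 89.3 = 111.80 km³.
ΣF_external_out = 10.6 + 9.04 = 19.640 km³/yr.
τ = M_total / ΣF_ext = 111.80 / 19.640 = 5.692 yr.

5.69 yr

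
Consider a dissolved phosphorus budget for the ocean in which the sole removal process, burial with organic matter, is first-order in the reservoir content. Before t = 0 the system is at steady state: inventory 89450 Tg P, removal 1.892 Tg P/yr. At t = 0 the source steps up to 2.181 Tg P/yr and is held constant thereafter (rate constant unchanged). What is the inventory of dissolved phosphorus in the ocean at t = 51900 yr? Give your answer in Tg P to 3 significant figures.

98600 Tg P

The sink rate constant is k = F₀/M₀ = 1.892/89450 = 2.115×10^-5 yr⁻¹.
Solving dM/dt = F₁ − kM with M(0) = M₀ gives M(t) = F₁/k + (M₀ − F₁/k)·e^(−kt).
F₁/k = 2.181/2.115×10^-5 = 103110 Tg P; kt = 2.115×10^-5 × 51900 = 1.098, e^(−kt) = 0.3336.
M(51900) = 103110 + (89450 − 103110) × 0.3336 = 103110 − 4558 = 98555 Tg P.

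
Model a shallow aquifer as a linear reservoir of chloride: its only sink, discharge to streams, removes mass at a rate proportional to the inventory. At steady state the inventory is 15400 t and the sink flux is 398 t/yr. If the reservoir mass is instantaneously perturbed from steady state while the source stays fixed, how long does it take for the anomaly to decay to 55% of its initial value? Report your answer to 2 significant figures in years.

For a linear reservoir the anomaly decays as exp(−t/τ) with τ = M/F = 15400/398 = 38.69 yr.
exp(−t/τ) = 0.55 ⇒ t = −τ ln(0.55) = 38.69 × 0.5978 = 23.13 yr.

23 yr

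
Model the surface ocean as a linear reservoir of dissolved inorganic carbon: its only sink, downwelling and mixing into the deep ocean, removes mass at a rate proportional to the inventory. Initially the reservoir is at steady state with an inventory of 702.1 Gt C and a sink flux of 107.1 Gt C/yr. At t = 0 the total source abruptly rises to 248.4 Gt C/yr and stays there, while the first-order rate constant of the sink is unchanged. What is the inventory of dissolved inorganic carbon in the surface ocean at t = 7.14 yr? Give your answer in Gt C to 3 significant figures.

1320 Gt C

The sink rate constant is k = F₀/M₀ = 107.1/702.1 = 0.1525 yr⁻¹.
Solving dM/dt = F₁ − kM with M(0) = M₀ gives M(t) = F₁/k + (M₀ − F₁/k)·e^(−kt).
F₁/k = 248.4/0.1525 = 1628.4 Gt C; kt = 0.1525 × 7.14 = 1.089, e^(−kt) = 0.3365.
M(7.14) = 1628.4 + (702.1 − 1628.4) × 0.3365 = 1628.4 − 311.7 = 1316.7 Gt C.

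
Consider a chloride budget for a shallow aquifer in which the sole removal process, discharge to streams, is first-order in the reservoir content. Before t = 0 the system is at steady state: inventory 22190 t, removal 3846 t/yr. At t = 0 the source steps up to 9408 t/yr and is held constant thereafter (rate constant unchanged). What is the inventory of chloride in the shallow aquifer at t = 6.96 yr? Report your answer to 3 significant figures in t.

Residence time τ = M₀/F₀ = 5.770 yr. The eventual steady state is M_∞ = M₀·(F₁/F₀) = 22190 × 9408/3846 = 54281 t.
The anomaly ΔM(t) = M(t) − M_∞ decays as ΔM₀·e^(−t/τ) with ΔM₀ = 22190 − 54281 = −32090 t.
At t = 6.96 yr, e^(−t/τ) = e^(−1.206) = 0.2993, so ΔM = −9605 t and M = 54281 − 9605 = 44676 t.

44700 t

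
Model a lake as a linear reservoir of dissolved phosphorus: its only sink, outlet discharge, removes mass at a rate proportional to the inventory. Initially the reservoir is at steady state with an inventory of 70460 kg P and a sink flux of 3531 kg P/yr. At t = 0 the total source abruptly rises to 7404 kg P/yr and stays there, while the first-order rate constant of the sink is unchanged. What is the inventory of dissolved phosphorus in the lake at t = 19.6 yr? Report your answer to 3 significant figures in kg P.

119000 kg P

τ = M₀/F₀ = 70460/3531 = 19.95 yr; rate constant k = 1/τ.
New steady state M_∞ = F₁/k = F₁·τ = 7404 × 19.95 = 147740 kg P.
M(t) = M_∞ + (M₀ − M_∞)·e^(−t/τ); t/τ = 19.6/19.95 = 0.9822, so e^(−t/τ) = 0.3745.
M(t) = 147740 − 77280 × 0.3745 = 118800 kg P.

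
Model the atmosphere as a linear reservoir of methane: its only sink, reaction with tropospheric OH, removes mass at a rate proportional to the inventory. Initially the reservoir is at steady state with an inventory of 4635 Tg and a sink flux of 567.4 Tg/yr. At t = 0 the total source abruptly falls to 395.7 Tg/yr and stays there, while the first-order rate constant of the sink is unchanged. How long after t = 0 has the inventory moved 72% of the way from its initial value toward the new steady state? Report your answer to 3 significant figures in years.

10.4 yr

τ = M₀/F₀ = 4635/567.4 = 8.169 yr.
The remaining gap fraction is e^(−t/τ); 72% covered ⇒ e^(−t/τ) = 0.280.
t = −τ ln(0.280) = 8.169 × 1.273 = 10.40 yr.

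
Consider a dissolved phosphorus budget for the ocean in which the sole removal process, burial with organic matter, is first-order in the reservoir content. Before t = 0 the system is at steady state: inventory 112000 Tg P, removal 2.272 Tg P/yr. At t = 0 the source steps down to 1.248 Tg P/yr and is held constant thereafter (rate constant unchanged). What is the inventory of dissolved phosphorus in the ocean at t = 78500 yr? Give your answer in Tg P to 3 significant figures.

The sink rate constant is k = F₀/M₀ = 2.272/112000 = 2.029×10^-5 yr⁻¹.
Solving dM/dt = F₁ − kM with M(0) = M₀ gives M(t) = F₁/k + (M₀ − F₁/k)·e^(−kt).
F₁/k = 1.248/2.029×10^-5 = 61521 Tg P; kt = 2.029×10^-5 × 78500 = 1.592, e^(−kt) = 0.2034.
M(78500) = 61521 + (112000 − 61521) × 0.2034 = 61521 + 10270 = 71790 Tg P.

71800 Tg P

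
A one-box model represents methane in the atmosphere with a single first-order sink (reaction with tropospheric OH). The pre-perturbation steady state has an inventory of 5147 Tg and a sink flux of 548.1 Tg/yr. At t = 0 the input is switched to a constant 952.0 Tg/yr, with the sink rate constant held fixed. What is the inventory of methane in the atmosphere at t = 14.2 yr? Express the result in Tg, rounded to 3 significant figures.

8100 Tg

τ = M₀/F₀ = 5147/548.1 = 9.391 yr; rate constant k = 1/τ.
New steady state M_∞ = F₁/k = F₁·τ = 952.0 × 9.391 = 8939.9 Tg.
M(t) = M_∞ + (M₀ − M_∞)·e^(−t/τ); t/τ = 14.2/9.391 = 1.512, so e^(−t/τ) = 0.2204.
M(t) = 8939.9 − 3793 × 0.2204 = 8103.8 Tg.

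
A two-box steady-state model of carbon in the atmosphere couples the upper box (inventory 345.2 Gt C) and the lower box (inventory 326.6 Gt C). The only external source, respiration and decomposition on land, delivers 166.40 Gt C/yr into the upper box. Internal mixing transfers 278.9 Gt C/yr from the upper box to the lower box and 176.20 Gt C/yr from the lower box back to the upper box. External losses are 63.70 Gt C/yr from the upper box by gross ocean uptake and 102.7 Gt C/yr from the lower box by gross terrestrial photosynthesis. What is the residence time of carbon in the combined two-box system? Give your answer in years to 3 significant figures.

For the system as a whole, the A↔B exchange is internal and contributes nothing to the throughput; only the external sinks remove mass.
M_total = 345.2 + 326.6 = 671.80 Gt C.
ΣF_external_out = 63.70 + 102.7 = 166.40 Gt C/yr.
τ = M_total / ΣF_ext = 671.80 / 166.40 = 4.037 yr.

4.04 yr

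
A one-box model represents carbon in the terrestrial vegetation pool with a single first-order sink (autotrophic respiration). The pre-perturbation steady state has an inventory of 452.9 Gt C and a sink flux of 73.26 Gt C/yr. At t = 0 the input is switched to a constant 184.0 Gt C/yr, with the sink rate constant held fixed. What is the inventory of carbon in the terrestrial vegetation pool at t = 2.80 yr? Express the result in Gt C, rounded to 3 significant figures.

τ = M₀/F₀ = 452.9/73.26 = 6.182 yr; rate constant k = 1/τ.
New steady state M_∞ = F₁/k = F₁·τ = 184.0 × 6.182 = 1137.5 Gt C.
M(t) = M_∞ + (M₀ − M_∞)·e^(−t/τ); t/τ = 2.80/6.182 = 0.4529, so e^(−t/τ) = 0.6358.
M(t) = 1137.5 − 684.6 × 0.6358 = 702.25 Gt C.

702 Gt C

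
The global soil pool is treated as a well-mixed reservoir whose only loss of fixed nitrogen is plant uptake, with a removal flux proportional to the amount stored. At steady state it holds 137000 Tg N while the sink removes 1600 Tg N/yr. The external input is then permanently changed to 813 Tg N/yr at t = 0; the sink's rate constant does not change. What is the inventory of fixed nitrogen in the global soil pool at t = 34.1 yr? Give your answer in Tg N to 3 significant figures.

The sink rate constant is k = F₀/M₀ = 1600/137000 = 0.01168 yr⁻¹.
Solving dM/dt = F₁ − kM with M(0) = M₀ gives M(t) = F₁/k + (M₀ − F₁/k)·e^(−kt).
F₁/k = 813/0.01168 = 69613 Tg N; kt = 0.01168 × 34.1 = 0.3982, e^(−kt) = 0.6715.
M(34.1) = 69613 + (137000 − 69613) × 0.6715 = 69613 + 45250 = 114860 Tg N.

115000 Tg N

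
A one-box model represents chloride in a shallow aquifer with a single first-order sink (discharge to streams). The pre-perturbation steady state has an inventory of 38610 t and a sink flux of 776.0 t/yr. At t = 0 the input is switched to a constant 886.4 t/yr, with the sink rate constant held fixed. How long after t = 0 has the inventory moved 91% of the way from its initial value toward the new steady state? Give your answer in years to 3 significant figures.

120 yr

τ = M₀/F₀ = 38610/776.0 = 49.76 yr.
The remaining gap fraction is e^(−t/τ); 91% covered ⇒ e^(−t/τ) = 0.0900.
t = −τ ln(0.0900) = 49.76 × 2.408 = 119.8 yr.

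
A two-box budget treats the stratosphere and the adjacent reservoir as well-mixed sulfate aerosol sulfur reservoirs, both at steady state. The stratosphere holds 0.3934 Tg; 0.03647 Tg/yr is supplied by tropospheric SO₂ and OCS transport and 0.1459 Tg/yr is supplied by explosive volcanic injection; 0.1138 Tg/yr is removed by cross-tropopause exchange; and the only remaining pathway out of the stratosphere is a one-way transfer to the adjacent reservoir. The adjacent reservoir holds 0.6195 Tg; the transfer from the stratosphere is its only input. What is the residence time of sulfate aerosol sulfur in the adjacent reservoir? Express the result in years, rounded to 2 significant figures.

Balance the stratosphere: ΣF_in = 0.03647 + 0.1459 = 0.18237 Tg/yr.
Transfer to the adjacent reservoir = ΣF_in − (0.1138) = 0.068570 Tg/yr.
At steady state the output of the adjacent reservoir equals its input, 0.068570 Tg/yr.
τ = M / F = 0.6195 / 0.068570 = 9.035 yr.

9.0 yr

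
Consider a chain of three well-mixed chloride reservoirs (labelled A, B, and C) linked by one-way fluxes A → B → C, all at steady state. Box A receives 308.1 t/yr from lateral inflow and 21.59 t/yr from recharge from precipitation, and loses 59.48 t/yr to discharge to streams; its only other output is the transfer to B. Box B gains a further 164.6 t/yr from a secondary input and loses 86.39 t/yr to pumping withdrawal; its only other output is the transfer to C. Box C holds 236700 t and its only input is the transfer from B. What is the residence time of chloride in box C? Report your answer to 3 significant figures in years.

679 yr

Box A: F(A→B) = (308.1 + 21.59) − 59.48 = 270.21 t/yr.
Box B: F(B→C) = (270.21 + 164.6) − 86.39 = 348.42 t/yr.
Box C throughput = its input = 348.42 t/yr; τ = 236700 / 348.42 = 679.4 yr.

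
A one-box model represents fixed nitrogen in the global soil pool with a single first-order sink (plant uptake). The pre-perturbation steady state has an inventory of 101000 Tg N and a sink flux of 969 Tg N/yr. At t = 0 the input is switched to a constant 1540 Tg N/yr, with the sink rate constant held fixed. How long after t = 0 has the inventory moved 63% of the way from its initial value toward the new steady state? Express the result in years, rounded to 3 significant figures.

τ = M₀/F₀ = 101000/969 = 104.2 yr.
The remaining gap fraction is e^(−t/τ); 63% covered ⇒ e^(−t/τ) = 0.370.
t = −τ ln(0.370) = 104.2 × 0.9943 = 103.6 yr.

104 yr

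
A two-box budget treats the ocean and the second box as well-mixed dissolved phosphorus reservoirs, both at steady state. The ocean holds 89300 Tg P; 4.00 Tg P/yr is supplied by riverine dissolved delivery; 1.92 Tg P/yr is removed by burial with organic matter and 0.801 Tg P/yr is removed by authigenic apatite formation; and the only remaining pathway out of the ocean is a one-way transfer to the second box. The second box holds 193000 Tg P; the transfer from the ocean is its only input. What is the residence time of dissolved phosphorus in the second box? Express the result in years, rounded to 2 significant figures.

Balance the ocean: ΣF_in = 4.0000 Tg P/yr.
Transfer to the second box = ΣF_in − (1.92 + 0.801) = 1.2790 Tg P/yr.
At steady state the output of the second box equals its input, 1.2790 Tg P/yr.
τ = M / F = 193000 / 1.2790 = 150900 yr.

150000 yr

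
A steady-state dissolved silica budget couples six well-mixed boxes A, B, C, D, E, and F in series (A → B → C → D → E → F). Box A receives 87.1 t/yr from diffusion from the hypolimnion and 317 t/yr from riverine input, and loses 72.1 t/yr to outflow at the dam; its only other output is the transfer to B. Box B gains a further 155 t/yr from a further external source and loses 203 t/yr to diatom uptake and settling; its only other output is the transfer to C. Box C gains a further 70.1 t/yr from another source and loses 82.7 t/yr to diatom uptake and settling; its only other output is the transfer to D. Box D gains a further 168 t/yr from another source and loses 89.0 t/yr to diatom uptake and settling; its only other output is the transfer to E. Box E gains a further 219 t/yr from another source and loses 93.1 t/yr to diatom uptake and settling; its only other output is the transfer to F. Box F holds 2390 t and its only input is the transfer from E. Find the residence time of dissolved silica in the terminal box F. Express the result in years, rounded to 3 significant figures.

5.02 yr

Box A: F(A→B) = (87.1 + 317) − 72.1 = 332.00 t/yr.
Box B: F(B→C) = (332.00 + 155) − 203 = 284.00 t/yr.
Box C: F(C→D) = (284.00 + 70.1) − 82.7 = 271.40 t/yr.
Box D: F(D→E) = (271.40 + 168) − 89.0 = 350.40 t/yr.
Box E: F(E→F) = (350.40 + 219) − 93.1 = 476.30 t/yr.
Box F throughput = its input = 476.30 t/yr; τ = 2390 / 476.30 = 5.018 yr.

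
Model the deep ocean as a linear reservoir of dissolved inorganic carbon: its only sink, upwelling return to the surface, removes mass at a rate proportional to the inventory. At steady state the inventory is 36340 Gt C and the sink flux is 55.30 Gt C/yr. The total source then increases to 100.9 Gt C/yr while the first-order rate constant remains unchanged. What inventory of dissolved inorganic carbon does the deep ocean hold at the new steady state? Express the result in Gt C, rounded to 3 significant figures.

66300 Gt C

Rate constant k = F/M = 55.30 / 36340 = 0.001522 yr⁻¹.
At the new steady state, source = k·M_new ⇒ M_new = 100.9 / 0.001522 = 66310 Gt C.
(Equivalently M_new = M × F_new/F_old = 36340 × 100.9/55.30.)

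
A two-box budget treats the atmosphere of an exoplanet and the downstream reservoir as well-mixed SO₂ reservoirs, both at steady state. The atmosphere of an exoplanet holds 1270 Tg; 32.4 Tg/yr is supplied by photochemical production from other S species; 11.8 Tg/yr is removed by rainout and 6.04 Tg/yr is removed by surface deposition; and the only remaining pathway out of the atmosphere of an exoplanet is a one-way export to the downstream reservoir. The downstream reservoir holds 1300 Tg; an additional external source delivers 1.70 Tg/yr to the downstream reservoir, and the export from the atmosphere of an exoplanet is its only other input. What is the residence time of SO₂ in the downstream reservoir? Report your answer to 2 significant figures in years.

Balance the atmosphere of an exoplanet: ΣF_in = 32.400 Tg/yr.
Export to the downstream reservoir = ΣF_in − (11.8 + 6.04) = 14.560 Tg/yr.
Total input to the downstream reservoir = 14.560 + 1.70 = 16.260 Tg/yr; at steady state this equals its total output.
τ = M / F = 1300 / 16.260 = 79.95 yr.

80 yr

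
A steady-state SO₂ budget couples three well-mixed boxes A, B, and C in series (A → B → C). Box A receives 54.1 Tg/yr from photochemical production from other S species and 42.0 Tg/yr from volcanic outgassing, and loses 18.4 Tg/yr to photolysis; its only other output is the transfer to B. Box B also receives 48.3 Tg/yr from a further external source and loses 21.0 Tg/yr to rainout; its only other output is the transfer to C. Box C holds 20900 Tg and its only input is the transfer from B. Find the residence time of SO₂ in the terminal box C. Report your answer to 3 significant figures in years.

Box A: F(A→B) = (54.1 + 42.0) − 18.4 = 77.700 Tg/yr.
Box B: F(B→C) = (77.700 + 48.3) − 21.0 = 105.00 Tg/yr.
Box C throughput = its input = 105.00 Tg/yr; τ = 20900 / 105.00 = 199.0 yr.

199 yr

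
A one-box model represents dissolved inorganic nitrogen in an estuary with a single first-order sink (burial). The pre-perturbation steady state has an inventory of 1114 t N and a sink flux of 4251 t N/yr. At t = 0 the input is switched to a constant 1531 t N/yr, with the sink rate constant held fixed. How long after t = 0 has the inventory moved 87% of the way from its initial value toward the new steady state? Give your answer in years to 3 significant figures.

0.535 yr

τ = M₀/F₀ = 1114/4251 = 0.2621 yr.
The remaining gap fraction is e^(−t/τ); 87% covered ⇒ e^(−t/τ) = 0.130.
t = −τ ln(0.130) = 0.2621 × 2.040 = 0.5347 yr.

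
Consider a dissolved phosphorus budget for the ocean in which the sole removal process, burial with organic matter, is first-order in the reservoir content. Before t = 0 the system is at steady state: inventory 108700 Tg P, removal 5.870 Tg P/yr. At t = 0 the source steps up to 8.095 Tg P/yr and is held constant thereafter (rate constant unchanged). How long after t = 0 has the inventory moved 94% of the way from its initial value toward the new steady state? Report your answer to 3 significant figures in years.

τ = M₀/F₀ = 108700/5.870 = 18520 yr.
The remaining gap fraction is e^(−t/τ); 94% covered ⇒ e^(−t/τ) = 0.0600.
t = −τ ln(0.0600) = 18520 × 2.813 = 52100 yr.

52100 yr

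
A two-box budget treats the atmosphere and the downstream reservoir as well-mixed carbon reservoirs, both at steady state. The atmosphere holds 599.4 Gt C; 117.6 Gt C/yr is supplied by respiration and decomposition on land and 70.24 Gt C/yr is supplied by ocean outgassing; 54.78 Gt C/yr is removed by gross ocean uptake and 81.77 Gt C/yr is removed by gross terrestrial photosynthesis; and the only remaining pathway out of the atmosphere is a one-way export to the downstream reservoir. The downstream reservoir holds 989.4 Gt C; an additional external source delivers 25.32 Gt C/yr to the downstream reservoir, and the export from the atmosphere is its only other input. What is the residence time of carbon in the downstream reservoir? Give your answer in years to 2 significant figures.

Balance the atmosphere: ΣF_in = 117.6 + 70.24 = 187.84 Gt C/yr.
Export to the downstream reservoir = ΣF_in − (54.78 + 81.77) = 51.290 Gt C/yr.
Total input to the downstream reservoir = 51.290 + 25.32 = 76.610 Gt C/yr; at steady state this equals its total output.
τ = M / F = 989.4 / 76.610 = 12.91 yr.

13 yr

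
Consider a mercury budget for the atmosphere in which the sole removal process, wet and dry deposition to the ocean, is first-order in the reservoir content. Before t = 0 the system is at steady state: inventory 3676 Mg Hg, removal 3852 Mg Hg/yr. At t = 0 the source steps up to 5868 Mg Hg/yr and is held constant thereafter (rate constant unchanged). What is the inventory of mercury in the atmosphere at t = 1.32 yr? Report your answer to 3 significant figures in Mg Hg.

τ = M₀/F₀ = 3676/3852 = 0.9543 yr; rate constant k = 1/τ.
New steady state M_∞ = F₁/k = F₁·τ = 5868 × 0.9543 = 5599.9 Mg Hg.
M(t) = M_∞ + (M₀ − M_∞)·e^(−t/τ); t/τ = 1.32/0.9543 = 1.383, so e^(−t/τ) = 0.2508.
M(t) = 5599.9 − 1924 × 0.2508 = 5117.4 Mg Hg.

5120 Mg Hg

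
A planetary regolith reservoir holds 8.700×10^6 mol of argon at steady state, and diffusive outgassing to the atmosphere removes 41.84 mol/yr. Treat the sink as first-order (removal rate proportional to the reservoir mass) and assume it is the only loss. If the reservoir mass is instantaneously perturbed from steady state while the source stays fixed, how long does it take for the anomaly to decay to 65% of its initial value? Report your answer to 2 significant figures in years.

90000 yr

For a linear reservoir the anomaly decays as exp(−t/τ) with τ = M/F = 8.700×10^6/41.84 = 207900 yr.
exp(−t/τ) = 0.65 ⇒ t = −τ ln(0.65) = 207900 × 0.4308 = 89570 yr.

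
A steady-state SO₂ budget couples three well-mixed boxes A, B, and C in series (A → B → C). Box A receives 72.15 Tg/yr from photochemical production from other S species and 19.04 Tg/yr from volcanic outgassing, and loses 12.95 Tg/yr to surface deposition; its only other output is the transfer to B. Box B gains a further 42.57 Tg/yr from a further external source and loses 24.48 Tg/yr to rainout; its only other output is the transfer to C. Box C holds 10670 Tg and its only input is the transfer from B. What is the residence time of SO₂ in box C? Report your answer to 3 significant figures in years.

Box A: F(A→B) = (72.15 + 19.04) − 12.95 = 78.240 Tg/yr.
Box B: F(B→C) = (78.240 + 42.57) − 24.48 = 96.330 Tg/yr.
Box C throughput = its input = 96.330 Tg/yr; τ = 10670 / 96.330 = 110.8 yr.

111 yr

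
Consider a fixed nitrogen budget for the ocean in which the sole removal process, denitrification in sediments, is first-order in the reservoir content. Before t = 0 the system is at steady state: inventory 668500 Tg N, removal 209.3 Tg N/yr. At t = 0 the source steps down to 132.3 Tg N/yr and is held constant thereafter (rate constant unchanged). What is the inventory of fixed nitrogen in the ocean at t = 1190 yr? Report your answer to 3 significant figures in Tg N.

τ = M₀/F₀ = 668500/209.3 = 3194 yr; rate constant k = 1/τ.
New steady state M_∞ = F₁/k = F₁·τ = 132.3 × 3194 = 422560 Tg N.
M(t) = M_∞ + (M₀ − M_∞)·e^(−t/τ); t/τ = 1190/3194 = 0.3726, so e^(−t/τ) = 0.6890.
M(t) = 422560 + 245900 × 0.6890 = 592000 Tg N.

592000 Tg N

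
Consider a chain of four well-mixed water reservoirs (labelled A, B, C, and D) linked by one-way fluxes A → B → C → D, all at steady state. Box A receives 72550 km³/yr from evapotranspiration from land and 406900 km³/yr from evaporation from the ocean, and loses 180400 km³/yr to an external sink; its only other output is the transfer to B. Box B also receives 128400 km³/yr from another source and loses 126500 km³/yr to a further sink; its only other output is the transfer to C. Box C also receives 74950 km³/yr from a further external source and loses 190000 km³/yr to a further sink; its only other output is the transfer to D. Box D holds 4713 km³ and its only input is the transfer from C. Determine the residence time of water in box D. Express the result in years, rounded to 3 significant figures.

Box A: F(A→B) = (72550 + 406900) − 180400 = 299050 km³/yr.
Box B: F(B→C) = (299050 + 128400) − 126500 = 300950 km³/yr.
Box C: F(C→D) = (300950 + 74950) − 190000 = 185900 km³/yr.
Box D throughput = its input = 185900 km³/yr; τ = 4713 / 185900 = 0.02535 yr.

0.0254 yr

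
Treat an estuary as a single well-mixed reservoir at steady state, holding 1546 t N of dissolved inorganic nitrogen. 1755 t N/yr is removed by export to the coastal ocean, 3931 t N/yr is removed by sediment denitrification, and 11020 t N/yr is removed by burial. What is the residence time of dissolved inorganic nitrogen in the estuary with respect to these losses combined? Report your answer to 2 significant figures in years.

Total removal = 1755 + 3931 + 11020 = 16706 t N/yr.
τ = M / ΣF_out = 1546 / 16706 = 0.09254 yr.

0.093 yr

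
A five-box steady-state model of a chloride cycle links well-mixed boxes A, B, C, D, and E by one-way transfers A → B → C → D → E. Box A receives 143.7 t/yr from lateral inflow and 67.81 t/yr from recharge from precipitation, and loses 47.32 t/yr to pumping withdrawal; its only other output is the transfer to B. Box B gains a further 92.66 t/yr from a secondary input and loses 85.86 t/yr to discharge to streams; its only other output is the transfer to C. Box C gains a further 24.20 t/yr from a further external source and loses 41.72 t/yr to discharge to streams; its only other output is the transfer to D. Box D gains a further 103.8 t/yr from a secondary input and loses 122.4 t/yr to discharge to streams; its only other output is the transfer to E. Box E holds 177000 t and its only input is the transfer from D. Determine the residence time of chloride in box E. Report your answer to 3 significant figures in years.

1310 yr

Box A: F(A→B) = (143.7 + 67.81) − 47.32 = 164.19 t/yr.
Box B: F(B→C) = (164.19 + 92.66) − 85.86 = 170.99 t/yr.
Box C: F(C→D) = (170.99 + 24.20) − 41.72 = 153.47 t/yr.
Box D: F(D→E) = (153.47 + 103.8) − 122.4 = 134.87 t/yr.
Box E throughput = its input = 134.87 t/yr; τ = 177000 / 134.87 = 1312 yr.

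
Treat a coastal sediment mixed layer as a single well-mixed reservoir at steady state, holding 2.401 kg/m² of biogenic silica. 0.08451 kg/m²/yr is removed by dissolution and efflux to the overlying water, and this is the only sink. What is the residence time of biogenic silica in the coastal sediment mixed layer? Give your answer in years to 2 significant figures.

τ = M / F = 2.401 / 0.08451 = 28.41 yr.

28 yr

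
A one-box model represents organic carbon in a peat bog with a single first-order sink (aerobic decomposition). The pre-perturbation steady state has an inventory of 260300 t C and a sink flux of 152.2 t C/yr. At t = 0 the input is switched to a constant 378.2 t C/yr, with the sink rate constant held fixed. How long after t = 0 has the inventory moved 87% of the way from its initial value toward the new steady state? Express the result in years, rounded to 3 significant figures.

τ = M₀/F₀ = 260300/152.2 = 1710 yr.
The remaining gap fraction is e^(−t/τ); 87% covered ⇒ e^(−t/τ) = 0.130.
t = −τ ln(0.130) = 1710 × 2.040 = 3489 yr.

3490 yr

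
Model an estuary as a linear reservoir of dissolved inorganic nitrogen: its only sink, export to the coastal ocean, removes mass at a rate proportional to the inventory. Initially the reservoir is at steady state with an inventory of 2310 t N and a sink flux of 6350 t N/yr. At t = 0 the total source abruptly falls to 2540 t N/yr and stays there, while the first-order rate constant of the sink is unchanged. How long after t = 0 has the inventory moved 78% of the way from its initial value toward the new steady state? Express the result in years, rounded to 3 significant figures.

τ = M₀/F₀ = 2310/6350 = 0.3638 yr.
The remaining gap fraction is e^(−t/τ); 78% covered ⇒ e^(−t/τ) = 0.220.
t = −τ ln(0.220) = 0.3638 × 1.514 = 0.5508 yr.

0.551 yr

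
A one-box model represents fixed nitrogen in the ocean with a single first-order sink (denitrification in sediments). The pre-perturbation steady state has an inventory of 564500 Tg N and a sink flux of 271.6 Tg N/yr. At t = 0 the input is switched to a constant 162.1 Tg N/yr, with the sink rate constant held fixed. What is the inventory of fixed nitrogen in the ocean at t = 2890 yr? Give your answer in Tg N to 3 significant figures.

Residence time τ = M₀/F₀ = 2078 yr. The eventual steady state is M_∞ = M₀·(F₁/F₀) = 564500 × 162.1/271.6 = 336910 Tg N.
The anomaly ΔM(t) = M(t) − M_∞ decays as ΔM₀·e^(−t/τ) with ΔM₀ = 564500 − 336910 = 227600 Tg N.
At t = 2890 yr, e^(−t/τ) = e^(−1.390) = 0.2490, so ΔM = 56660 Tg N and M = 336910 + 56660 = 393570 Tg N.

394000 Tg N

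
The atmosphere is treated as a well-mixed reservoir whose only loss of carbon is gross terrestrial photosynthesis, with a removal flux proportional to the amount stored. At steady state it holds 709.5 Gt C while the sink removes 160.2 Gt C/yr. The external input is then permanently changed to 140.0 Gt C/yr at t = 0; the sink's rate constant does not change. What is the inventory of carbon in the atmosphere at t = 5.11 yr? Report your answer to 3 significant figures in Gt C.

648 Gt C

Residence time τ = M₀/F₀ = 4.429 yr. The eventual steady state is M_∞ = M₀·(F₁/F₀) = 709.5 × 140.0/160.2 = 620.04 Gt C.
The anomaly ΔM(t) = M(t) − M_∞ decays as ΔM₀·e^(−t/τ) with ΔM₀ = 709.5 − 620.04 = 89.46 Gt C.
At t = 5.11 yr, e^(−t/τ) = e^(−1.154) = 0.3154, so ΔM = 28.22 Gt C and M = 620.04 + 28.22 = 648.26 Gt C.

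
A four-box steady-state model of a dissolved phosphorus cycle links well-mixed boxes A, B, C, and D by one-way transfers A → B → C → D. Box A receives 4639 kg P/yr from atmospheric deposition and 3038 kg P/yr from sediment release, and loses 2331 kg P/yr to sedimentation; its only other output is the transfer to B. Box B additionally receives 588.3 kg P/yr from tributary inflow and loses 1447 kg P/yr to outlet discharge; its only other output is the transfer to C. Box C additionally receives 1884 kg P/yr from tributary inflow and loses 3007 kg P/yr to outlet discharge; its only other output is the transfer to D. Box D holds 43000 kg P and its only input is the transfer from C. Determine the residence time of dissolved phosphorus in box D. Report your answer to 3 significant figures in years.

Box A: F(A→B) = (4639 + 3038) − 2331 = 5346.0 kg P/yr.
Box B: F(B→C) = (5346.0 + 588.3) − 1447 = 4487.3 kg P/yr.
Box C: F(C→D) = (4487.3 + 1884) − 3007 = 3364.3 kg P/yr.
Box D throughput = its input = 3364.3 kg P/yr; τ = 43000 / 3364.3 = 12.78 yr.

12.8 yr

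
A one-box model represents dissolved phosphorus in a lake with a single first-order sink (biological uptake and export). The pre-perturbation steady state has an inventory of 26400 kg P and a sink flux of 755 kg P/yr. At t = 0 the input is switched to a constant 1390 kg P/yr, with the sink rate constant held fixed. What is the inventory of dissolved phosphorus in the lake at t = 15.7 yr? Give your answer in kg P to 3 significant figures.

Residence time τ = M₀/F₀ = 34.97 yr. The eventual steady state is M_∞ = M₀·(F₁/F₀) = 26400 × 1390/755 = 48604 kg P.
The anomaly ΔM(t) = M(t) − M_∞ decays as ΔM₀·e^(−t/τ) with ΔM₀ = 26400 − 48604 = −22200 kg P.
At t = 15.7 yr, e^(−t/τ) = e^(−0.4490) = 0.6383, so ΔM = −14170 kg P and M = 48604 − 14170 = 34432 kg P.

34400 kg P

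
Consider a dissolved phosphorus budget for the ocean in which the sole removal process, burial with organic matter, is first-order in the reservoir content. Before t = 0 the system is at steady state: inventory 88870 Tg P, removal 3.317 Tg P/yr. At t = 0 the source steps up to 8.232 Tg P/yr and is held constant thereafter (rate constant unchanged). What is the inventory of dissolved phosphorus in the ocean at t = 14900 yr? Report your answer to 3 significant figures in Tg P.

Residence time τ = M₀/F₀ = 26790 yr. The eventual steady state is M_∞ = M₀·(F₁/F₀) = 88870 × 8.232/3.317 = 220550 Tg P.
The anomaly ΔM(t) = M(t) − M_∞ decays as ΔM₀·e^(−t/τ) with ΔM₀ = 88870 − 220550 = −131700 Tg P.
At t = 14900 yr, e^(−t/τ) = e^(−0.5561) = 0.5734, so ΔM = −75510 Tg P and M = 220550 − 75510 = 145040 Tg P.

145000 Tg P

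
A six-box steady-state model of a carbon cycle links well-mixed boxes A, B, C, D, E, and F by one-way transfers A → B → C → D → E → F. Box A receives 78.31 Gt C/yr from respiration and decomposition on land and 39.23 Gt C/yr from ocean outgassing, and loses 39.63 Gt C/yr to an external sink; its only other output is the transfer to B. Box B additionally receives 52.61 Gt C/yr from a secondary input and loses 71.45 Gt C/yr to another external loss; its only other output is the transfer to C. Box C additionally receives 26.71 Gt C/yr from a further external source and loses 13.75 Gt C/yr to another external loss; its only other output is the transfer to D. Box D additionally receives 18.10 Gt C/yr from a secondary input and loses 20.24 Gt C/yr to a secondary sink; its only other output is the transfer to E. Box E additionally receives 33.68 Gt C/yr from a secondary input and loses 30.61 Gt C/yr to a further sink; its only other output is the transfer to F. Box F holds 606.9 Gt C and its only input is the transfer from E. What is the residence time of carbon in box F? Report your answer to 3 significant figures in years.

8.32 yr

Box A: F(A→B) = (78.31 + 39.23) − 39.63 = 77.910 Gt C/yr.
Box B: F(B→C) = (77.910 + 52.61) − 71.45 = 59.070 Gt C/yr.
Box C: F(C→D) = (59.070 + 26.71) − 13.75 = 72.030 Gt C/yr.
Box D: F(D→E) = (72.030 + 18.10) − 20.24 = 69.890 Gt C/yr.
Box E: F(E→F) = (69.890 + 33.68) − 30.61 = 72.960 Gt C/yr.
Box F throughput = its input = 72.960 Gt C/yr; τ = 606.9 / 72.960 = 8.318 yr.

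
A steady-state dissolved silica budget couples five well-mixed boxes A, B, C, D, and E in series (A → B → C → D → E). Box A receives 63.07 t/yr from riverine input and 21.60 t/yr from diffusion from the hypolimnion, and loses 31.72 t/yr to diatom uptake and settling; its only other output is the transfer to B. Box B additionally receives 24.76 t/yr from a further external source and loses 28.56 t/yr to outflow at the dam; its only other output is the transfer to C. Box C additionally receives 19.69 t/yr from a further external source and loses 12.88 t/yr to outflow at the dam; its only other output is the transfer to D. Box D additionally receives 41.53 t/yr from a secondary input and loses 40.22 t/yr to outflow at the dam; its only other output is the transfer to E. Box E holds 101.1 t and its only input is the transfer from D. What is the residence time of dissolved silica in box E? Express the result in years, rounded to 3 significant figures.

1.77 yr

Box A: F(A→B) = (63.07 + 21.60) − 31.72 = 52.950 t/yr.
Box B: F(B→C) = (52.950 + 24.76) − 28.56 = 49.150 t/yr.
Box C: F(C→D) = (49.150 + 19.69) − 12.88 = 55.960 t/yr.
Box D: F(D→E) = (55.960 + 41.53) − 40.22 = 57.270 t/yr.
Box E throughput = its input = 57.270 t/yr; τ = 101.1 / 57.270 = 1.765 yr.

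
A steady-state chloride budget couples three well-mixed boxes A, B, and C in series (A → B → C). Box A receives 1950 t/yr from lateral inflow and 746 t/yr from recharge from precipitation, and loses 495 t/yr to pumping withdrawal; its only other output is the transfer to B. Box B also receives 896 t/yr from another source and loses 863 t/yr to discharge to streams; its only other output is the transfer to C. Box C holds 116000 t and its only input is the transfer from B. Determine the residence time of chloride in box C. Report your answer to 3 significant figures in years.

Box A: F(A→B) = (1950 + 746) − 495 = 2201.0 t/yr.
Box B: F(B→C) = (2201.0 + 896) − 863 = 2234.0 t/yr.
Box C throughput = its input = 2234.0 t/yr; τ = 116000 / 2234.0 = 51.92 yr.

51.9 yr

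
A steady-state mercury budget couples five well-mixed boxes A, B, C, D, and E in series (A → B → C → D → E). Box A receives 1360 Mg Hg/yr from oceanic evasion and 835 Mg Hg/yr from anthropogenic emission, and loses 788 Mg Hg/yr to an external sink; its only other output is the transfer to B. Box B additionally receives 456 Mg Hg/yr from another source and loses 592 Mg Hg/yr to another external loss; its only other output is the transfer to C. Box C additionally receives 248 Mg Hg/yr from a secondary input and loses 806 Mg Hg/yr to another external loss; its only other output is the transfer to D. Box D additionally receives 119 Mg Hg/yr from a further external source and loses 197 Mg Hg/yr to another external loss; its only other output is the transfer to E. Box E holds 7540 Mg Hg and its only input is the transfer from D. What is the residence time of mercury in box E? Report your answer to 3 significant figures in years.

Box A: F(A→B) = (1360 + 835) − 788 = 1407.0 Mg Hg/yr.
Box B: F(B→C) = (1407.0 + 456) − 592 = 1271.0 Mg Hg/yr.
Box C: F(C→D) = (1271.0 + 248) − 806 = 713.00 Mg Hg/yr.
Box D: F(D→E) = (713.00 + 119) − 197 = 635.00 Mg Hg/yr.
Box E throughput = its input = 635.00 Mg Hg/yr; τ = 7540 / 635.00 = 11.87 yr.

11.9 yr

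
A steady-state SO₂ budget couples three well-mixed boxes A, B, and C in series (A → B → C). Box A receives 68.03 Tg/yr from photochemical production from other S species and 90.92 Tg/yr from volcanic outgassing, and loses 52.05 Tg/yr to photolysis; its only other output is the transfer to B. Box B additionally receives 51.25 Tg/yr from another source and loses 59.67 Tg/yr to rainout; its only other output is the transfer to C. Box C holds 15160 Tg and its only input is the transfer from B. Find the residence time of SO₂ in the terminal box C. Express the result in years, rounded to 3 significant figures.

Box A: F(A→B) = (68.03 + 90.92) − 52.05 = 106.90 Tg/yr.
Box B: F(B→C) = (106.90 + 51.25) − 59.67 = 98.480 Tg/yr.
Box C throughput = its input = 98.480 Tg/yr; τ = 15160 / 98.480 = 153.9 yr.

154 yr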